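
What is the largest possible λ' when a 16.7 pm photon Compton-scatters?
21.5526 pm (at θ = 180°)

The Compton shift is Δλ = λ_C(1 − cos θ).

Since cos θ ranges from −1 to 1, the factor (1 − cos θ) ranges from 0 to 2; the maximum shift occurs at θ = 180° (backscattering):
Δλ_max = 2λ_C = 2 × 2.4263 pm = 4.8526 pm

Maximum scattered wavelength:
λ'_max = λ₀ + Δλ_max = 16.7 + 4.8526 = 21.5526 pm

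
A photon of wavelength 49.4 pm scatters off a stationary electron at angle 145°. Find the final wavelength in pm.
53.8138 pm

Using the Compton scattering formula:
λ' = λ + Δλ = λ + λ_C(1 - cos θ)

Given:
- Initial wavelength λ = 49.4 pm
- Scattering angle θ = 145°
- Compton wavelength λ_C ≈ 2.4263 pm

Calculate the shift:
Δλ = 2.4263 × (1 - cos(145°))
Δλ = 2.4263 × 1.8192
Δλ = 4.4138 pm

Final wavelength:
λ' = 49.4 + 4.4138 = 53.8138 pm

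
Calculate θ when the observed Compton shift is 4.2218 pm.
137.73°

From the Compton formula Δλ = λ_C(1 - cos θ), we can solve for θ:

cos θ = 1 - Δλ/λ_C

Given:
- Δλ = 4.2218 pm
- λ_C = h/(m_e·c) ≈ 2.42631024 pm

cos θ = 1 - 4.2218/2.42631024
cos θ = 1 - 1.740008
cos θ = -0.740008

θ = arccos(-0.740008)
θ = 137.73°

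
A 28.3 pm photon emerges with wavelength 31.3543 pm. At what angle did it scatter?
105.00°

First find the wavelength shift:
Δλ = λ' - λ = 31.3543 - 28.3 = 3.0543 pm

Using Δλ = λ_C(1 - cos θ), with λ_C = h/(m_e·c) ≈ 2.42631024 pm:
cos θ = 1 - Δλ/λ_C
cos θ = 1 - 3.0543/2.42631024
cos θ = -0.258825

θ = arccos(-0.258825)
θ = 105.00°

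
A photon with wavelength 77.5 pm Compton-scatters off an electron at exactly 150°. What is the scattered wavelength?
82.0276 pm

Using the Compton formula: λ' = λ + λ_C(1 − cos θ)

For θ = 150°, cos θ = -√3/2 (exact) ≈ -0.8660, so:
1 − cos 150° = 1 − (-√3/2) ≈ 1.8660

Δλ = λ_C × 1.8660 = 2.4263 × 1.8660 = 4.5276 pm

λ' = 77.5 + 4.5276 = 82.0276 pm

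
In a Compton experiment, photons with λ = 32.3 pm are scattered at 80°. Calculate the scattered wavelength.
34.3050 pm

Using the Compton scattering formula:
λ' = λ + Δλ = λ + λ_C(1 - cos θ)

Given:
- Initial wavelength λ = 32.3 pm
- Scattering angle θ = 80°
- Compton wavelength λ_C ≈ 2.4263 pm

Calculate the shift:
Δλ = 2.4263 × (1 - cos(80°))
Δλ = 2.4263 × 0.8264
Δλ = 2.0050 pm

Final wavelength:
λ' = 32.3 + 2.0050 = 34.3050 pm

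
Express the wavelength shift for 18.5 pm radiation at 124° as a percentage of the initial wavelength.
20.4491%

Calculate the Compton shift:
Δλ = λ_C(1 - cos(124°))
Δλ = 2.4263 × (1 - cos(124°))
Δλ = 2.4263 × 1.5592
Δλ = 3.7831 pm

Percentage change:
(Δλ/λ₀) × 100 = (3.7831/18.5) × 100
= 20.4491%

(Intermediate values are shown rounded; full precision is carried through to the final answer.)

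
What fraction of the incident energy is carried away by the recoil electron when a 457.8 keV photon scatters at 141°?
0.6142 (or 61.42%)

Calculate initial and final photon energies:

Initial: E₀ = 457.8 keV → λ₀ = 2.7083 pm
Compton shift: Δλ = 4.3119 pm
Final wavelength: λ' = 7.0202 pm
Final energy: E' = 176.6114 keV

Fractional energy loss:
(E₀ - E')/E₀ = (457.8000 - 176.6114)/457.8000
= 281.1886/457.8000
= 0.6142
= 61.42%

(Intermediate values are shown rounded; full precision is carried through to the final answer.)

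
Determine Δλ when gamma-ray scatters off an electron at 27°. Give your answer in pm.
0.2645 pm

Using the Compton scattering formula:
Δλ = λ_C(1 - cos θ)

where λ_C = h/(m_e·c) ≈ 2.4263 pm is the Compton wavelength of an electron.

For θ = 27°:
cos(27°) = 0.8910
1 - cos(27°) = 0.1090

Δλ = 2.4263 × 0.1090
Δλ = 0.2645 pm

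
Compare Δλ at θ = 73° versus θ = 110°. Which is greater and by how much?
110° produces the larger shift by a factor of 1.897

Calculate both shifts using Δλ = λ_C(1 - cos θ):

For θ₁ = 73°:
Δλ₁ = 2.4263 × (1 - cos(73°))
Δλ₁ = 2.4263 × 0.7076
Δλ₁ = 1.7169 pm

For θ₂ = 110°:
Δλ₂ = 2.4263 × (1 - cos(110°))
Δλ₂ = 2.4263 × 1.3420
Δλ₂ = 3.2562 pm

The 110° angle produces the larger shift.
Ratio: 3.2562/1.7169 = 1.897

(Intermediate values are shown rounded; full precision is carried through to the final answer.)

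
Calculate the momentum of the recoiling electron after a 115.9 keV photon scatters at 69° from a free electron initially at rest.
6.6029e-23 kg·m/s

The electron is initially at rest, so by conservation of momentum:
p⃗_e = p⃗₀ − p⃗'  (incident photon momentum minus scattered photon momentum)

Photon momentum magnitudes (p = h/λ = E/c):
λ₀ = hc/E₀ = 10.6975 pm → p₀ = h/λ₀ = 6.1940e-23 kg·m/s
Δλ = λ_C(1 − cos 69°) = 1.5568 pm
λ' = 12.2543 pm → p' = h/λ' = 5.4071e-23 kg·m/s

The scattered photon makes angle θ = 69° with the incident direction, so by the law of cosines:
|p⃗_e|² = p₀² + p'² − 2p₀p'cos θ
|p⃗_e|² = (6.1940e-23)² + (5.4071e-23)² − 2·6.1940e-23·5.4071e-23·cos(69°)
|p⃗_e| = 6.6029e-23 kg·m/s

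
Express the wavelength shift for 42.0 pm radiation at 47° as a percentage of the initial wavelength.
1.8371%

Calculate the Compton shift:
Δλ = λ_C(1 - cos(47°))
Δλ = 2.4263 × (1 - cos(47°))
Δλ = 2.4263 × 0.3180
Δλ = 0.7716 pm

Percentage change:
(Δλ/λ₀) × 100 = (0.7716/42.0) × 100
= 1.8371%

(Intermediate values are shown rounded; full precision is carried through to the final answer.)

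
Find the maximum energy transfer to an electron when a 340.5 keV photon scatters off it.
194.5308 keV

Maximum energy transfer occurs at θ = 180° (backscattering).

Initial photon: E₀ = 340.5 keV → λ₀ = 3.6412 pm

Maximum Compton shift (at 180°):
Δλ_max = 2λ_C = 2 × 2.4263 = 4.8526 pm

Final wavelength:
λ' = 3.6412 + 4.8526 = 8.4939 pm

Minimum photon energy (maximum energy to electron):
E'_min = hc/λ' = 145.9692 keV

Maximum electron kinetic energy:
K_max = E₀ - E'_min = 340.5000 - 145.9692 = 194.5308 keV

(Intermediate values are shown rounded; full precision is carried through to the final answer.)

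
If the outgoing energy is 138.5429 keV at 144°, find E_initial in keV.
271.9000 keV

Convert final energy to wavelength (hc ≈ 1239.842 keV·pm):
λ' = hc/E' = 1239.842 / 138.5429 = 8.9492 pm

Calculate the Compton shift:
Δλ = λ_C(1 - cos(144°))
Δλ = 2.4263 × (1 - cos(144°))
Δλ = 4.3892 pm

Initial wavelength:
λ = λ' - Δλ = 8.9492 - 4.3892 = 4.5599 pm

Initial energy:
E = hc/λ = 1239.842 / 4.5599 = 271.9000 keV

(Intermediate values are shown rounded; full precision is carried through to the final answer.)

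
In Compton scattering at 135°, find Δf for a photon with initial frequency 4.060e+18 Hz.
2.156e+17 Hz (decrease)

Convert frequency to wavelength (c = 299792458 m/s):
λ₀ = c/f₀ = 299792458/4.060e+18 = 7.3840507e-11 m = 73.8405 pm

Calculate Compton shift:
Δλ = λ_C(1 - cos(135°)) = 4.1420 pm

Final wavelength:
λ' = λ₀ + Δλ = 73.8405 + 4.1420 = 77.9825 pm

Final frequency:
f' = c/λ' = 299792458/7.7982478e-11 = 3.8443567e+18 Hz

Frequency shift (decrease):
Δf = f₀ - f' = 4.060e+18 - 3.8443567e+18 = 2.156e+17 Hz

(Intermediate values are shown rounded; full precision is carried through to the final answer.)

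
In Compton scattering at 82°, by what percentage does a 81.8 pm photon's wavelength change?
2.5533%

Calculate the Compton shift:
Δλ = λ_C(1 - cos(82°))
Δλ = 2.4263 × (1 - cos(82°))
Δλ = 2.4263 × 0.8608
Δλ = 2.0886 pm

Percentage change:
(Δλ/λ₀) × 100 = (2.0886/81.8) × 100
= 2.5533%

(Intermediate values are shown rounded; full precision is carried through to the final answer.)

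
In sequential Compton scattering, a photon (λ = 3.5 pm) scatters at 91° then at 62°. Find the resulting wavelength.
7.2559 pm

Apply Compton shift twice:

First scattering at θ₁ = 91°:
Δλ₁ = λ_C(1 - cos(91°))
Δλ₁ = 2.4263 × 1.0175
Δλ₁ = 2.4687 pm

After first scattering:
λ₁ = 3.5 + 2.4687 = 5.9687 pm

Second scattering at θ₂ = 62°:
Δλ₂ = λ_C(1 - cos(62°))
Δλ₂ = 2.4263 × 0.5305
Δλ₂ = 1.2872 pm

Final wavelength:
λ₂ = 5.9687 + 1.2872 = 7.2559 pm

Total shift: Δλ_total = 2.4687 + 1.2872 = 3.7559 pm

(Intermediate values are shown rounded; full precision is carried through to the final answer.)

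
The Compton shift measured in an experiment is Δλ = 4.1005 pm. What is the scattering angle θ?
133.63°

From the Compton formula Δλ = λ_C(1 - cos θ), we can solve for θ:

cos θ = 1 - Δλ/λ_C

Given:
- Δλ = 4.1005 pm
- λ_C = h/(m_e·c) ≈ 2.42631024 pm

cos θ = 1 - 4.1005/2.42631024
cos θ = 1 - 1.690015
cos θ = -0.690015

θ = arccos(-0.690015)
θ = 133.63°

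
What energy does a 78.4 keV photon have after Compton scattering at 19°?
77.7501 keV

First convert energy to wavelength:
λ = hc/E, with hc ≈ 1239.842 keV·pm (i.e. 1239.842 eV·nm)

For E = 78.4 keV = 78400 eV:
λ = 1239.842 keV·pm / 78.4 keV
λ = 15.8143 pm

Calculate the Compton shift:
Δλ = λ_C(1 - cos(19°)) = 2.4263 × 0.0545
Δλ = 0.1322 pm

Final wavelength:
λ' = 15.8143 + 0.1322 = 15.9465 pm

Final energy:
E' = hc/λ' = 1239.842 / 15.9465 = 77.7501 keV

(Intermediate values are shown rounded; full precision is carried through to the final answer.)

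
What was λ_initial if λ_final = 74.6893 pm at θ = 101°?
71.8000 pm

From λ' = λ + Δλ, we have λ = λ' - Δλ

First calculate the Compton shift:
Δλ = λ_C(1 - cos θ)
Δλ = 2.4263 × (1 - cos(101°))
Δλ = 2.4263 × 1.1908
Δλ = 2.8893 pm

Initial wavelength:
λ = λ' - Δλ
λ = 74.6893 - 2.8893
λ = 71.8000 pm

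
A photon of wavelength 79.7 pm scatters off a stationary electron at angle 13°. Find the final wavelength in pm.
79.7622 pm

Using the Compton scattering formula:
λ' = λ + Δλ = λ + λ_C(1 - cos θ)

Given:
- Initial wavelength λ = 79.7 pm
- Scattering angle θ = 13°
- Compton wavelength λ_C ≈ 2.4263 pm

Calculate the shift:
Δλ = 2.4263 × (1 - cos(13°))
Δλ = 2.4263 × 0.0256
Δλ = 0.0622 pm

Final wavelength:
λ' = 79.7 + 0.0622 = 79.7622 pm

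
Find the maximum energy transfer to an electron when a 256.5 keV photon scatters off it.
128.5006 keV

Maximum energy transfer occurs at θ = 180° (backscattering).

Initial photon: E₀ = 256.5 keV → λ₀ = 4.8337 pm

Maximum Compton shift (at 180°):
Δλ_max = 2λ_C = 2 × 2.4263 = 4.8526 pm

Final wavelength:
λ' = 4.8337 + 4.8526 = 9.6863 pm

Minimum photon energy (maximum energy to electron):
E'_min = hc/λ' = 127.9994 keV

Maximum electron kinetic energy:
K_max = E₀ - E'_min = 256.5000 - 127.9994 = 128.5006 keV

(Intermediate values are shown rounded; full precision is carried through to the final answer.)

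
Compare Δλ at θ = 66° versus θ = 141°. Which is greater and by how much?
141° produces the larger shift by a factor of 2.996

Calculate both shifts using Δλ = λ_C(1 - cos θ):

For θ₁ = 66°:
Δλ₁ = 2.4263 × (1 - cos(66°))
Δλ₁ = 2.4263 × 0.5933
Δλ₁ = 1.4394 pm

For θ₂ = 141°:
Δλ₂ = 2.4263 × (1 - cos(141°))
Δλ₂ = 2.4263 × 1.7771
Δλ₂ = 4.3119 pm

The 141° angle produces the larger shift.
Ratio: 4.3119/1.4394 = 2.996

(Intermediate values are shown rounded; full precision is carried through to the final answer.)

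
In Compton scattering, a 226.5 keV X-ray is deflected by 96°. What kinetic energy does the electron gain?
74.4439 keV

By energy conservation: K_e = E_initial - E_final

First find the scattered photon energy:
Initial wavelength: λ = hc/E = 5.4739 pm
Compton shift: Δλ = λ_C(1 - cos(96°)) = 2.6799 pm
Final wavelength: λ' = 5.4739 + 2.6799 = 8.1538 pm
Final photon energy: E' = hc/λ' = 152.0561 keV

Electron kinetic energy:
K_e = E - E' = 226.5000 - 152.0561 = 74.4439 keV

(Intermediate values are shown rounded; full precision is carried through to the final answer.)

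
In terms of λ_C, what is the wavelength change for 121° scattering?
1.5150 λ_C

The Compton shift formula is:
Δλ = λ_C(1 - cos θ)

Dividing both sides by λ_C:
Δλ/λ_C = 1 - cos θ

For θ = 121°:
Δλ/λ_C = 1 - cos(121°)
Δλ/λ_C = 1 - -0.5150
Δλ/λ_C = 1.5150

This means the shift is 1.5150 × λ_C = 3.6760 pm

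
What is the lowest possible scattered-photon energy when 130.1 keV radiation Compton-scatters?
86.2047 keV (at θ = 180°)

The scattered photon has minimum energy when its wavelength is maximum, i.e., when the Compton shift Δλ = λ_C(1 − cos θ) is maximum. This occurs at θ = 180° (backscattering), giving Δλ_max = 2λ_C = 4.8526 pm.

Initial wavelength: λ₀ = hc/E₀ = 9.5299 pm
Maximum final wavelength: λ'_max = λ₀ + 2λ_C = 9.5299 + 4.8526 = 14.3825 pm
Minimum final energy: E'_min = hc/λ'_max = 86.2047 keV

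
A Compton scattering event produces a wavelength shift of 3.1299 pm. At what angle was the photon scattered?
106.86°

From the Compton formula Δλ = λ_C(1 - cos θ), we can solve for θ:

cos θ = 1 - Δλ/λ_C

Given:
- Δλ = 3.1299 pm
- λ_C = h/(m_e·c) ≈ 2.42631024 pm

cos θ = 1 - 3.1299/2.42631024
cos θ = 1 - 1.289983
cos θ = -0.289983

θ = arccos(-0.289983)
θ = 106.86°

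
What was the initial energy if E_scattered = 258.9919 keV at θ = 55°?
330.4000 keV

Convert final energy to wavelength (hc ≈ 1239.842 keV·pm):
λ' = hc/E' = 1239.842 / 258.9919 = 4.7872 pm

Calculate the Compton shift:
Δλ = λ_C(1 - cos(55°))
Δλ = 2.4263 × (1 - cos(55°))
Δλ = 1.0346 pm

Initial wavelength:
λ = λ' - Δλ = 4.7872 - 1.0346 = 3.7525 pm

Initial energy:
E = hc/λ = 1239.842 / 3.7525 = 330.4000 keV

(Intermediate values are shown rounded; full precision is carried through to the final answer.)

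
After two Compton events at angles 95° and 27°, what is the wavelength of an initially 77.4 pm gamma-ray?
80.3022 pm

Apply Compton shift twice:

First scattering at θ₁ = 95°:
Δλ₁ = λ_C(1 - cos(95°))
Δλ₁ = 2.4263 × 1.0872
Δλ₁ = 2.6378 pm

After first scattering:
λ₁ = 77.4 + 2.6378 = 80.0378 pm

Second scattering at θ₂ = 27°:
Δλ₂ = λ_C(1 - cos(27°))
Δλ₂ = 2.4263 × 0.1090
Δλ₂ = 0.2645 pm

Final wavelength:
λ₂ = 80.0378 + 0.2645 = 80.3022 pm

Total shift: Δλ_total = 2.6378 + 0.2645 = 2.9022 pm

(Intermediate values are shown rounded; full precision is carried through to the final answer.)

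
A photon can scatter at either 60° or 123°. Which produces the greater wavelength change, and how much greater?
123° produces the larger shift by a factor of 3.089

Calculate both shifts using Δλ = λ_C(1 - cos θ):

For θ₁ = 60°:
Δλ₁ = 2.4263 × (1 - cos(60°))
Δλ₁ = 2.4263 × 0.5000
Δλ₁ = 1.2132 pm

For θ₂ = 123°:
Δλ₂ = 2.4263 × (1 - cos(123°))
Δλ₂ = 2.4263 × 1.5446
Δλ₂ = 3.7478 pm

The 123° angle produces the larger shift.
Ratio: 3.7478/1.2132 = 3.089

(Intermediate values are shown rounded; full precision is carried through to the final answer.)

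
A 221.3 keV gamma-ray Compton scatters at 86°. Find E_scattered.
157.7488 keV

First convert energy to wavelength:
λ = hc/E, with hc ≈ 1239.842 keV·pm (i.e. 1239.842 eV·nm)

For E = 221.3 keV = 221300 eV:
λ = 1239.842 keV·pm / 221.3 keV
λ = 5.6025 pm

Calculate the Compton shift:
Δλ = λ_C(1 - cos(86°)) = 2.4263 × 0.9302
Δλ = 2.2571 pm

Final wavelength:
λ' = 5.6025 + 2.2571 = 7.8596 pm

Final energy:
E' = hc/λ' = 1239.842 / 7.8596 = 157.7488 keV

(Intermediate values are shown rounded; full precision is carried through to the final answer.)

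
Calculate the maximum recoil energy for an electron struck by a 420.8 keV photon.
261.8258 keV

Maximum energy transfer occurs at θ = 180° (backscattering).

Initial photon: E₀ = 420.8 keV → λ₀ = 2.9464 pm

Maximum Compton shift (at 180°):
Δλ_max = 2λ_C = 2 × 2.4263 = 4.8526 pm

Final wavelength:
λ' = 2.9464 + 4.8526 = 7.7990 pm

Minimum photon energy (maximum energy to electron):
E'_min = hc/λ' = 158.9742 keV

Maximum electron kinetic energy:
K_max = E₀ - E'_min = 420.8000 - 158.9742 = 261.8258 keV

(Intermediate values are shown rounded; full precision is carried through to the final answer.)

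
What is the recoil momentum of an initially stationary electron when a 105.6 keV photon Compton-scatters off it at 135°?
9.0857e-23 kg·m/s

The electron is initially at rest, so by conservation of momentum:
p⃗_e = p⃗₀ − p⃗'  (incident photon momentum minus scattered photon momentum)

Photon momentum magnitudes (p = h/λ = E/c):
λ₀ = hc/E₀ = 11.7409 pm → p₀ = h/λ₀ = 5.6436e-23 kg·m/s
Δλ = λ_C(1 − cos 135°) = 4.1420 pm
λ' = 15.8829 pm → p' = h/λ' = 4.1718e-23 kg·m/s

The scattered photon makes angle θ = 135° with the incident direction, so by the law of cosines:
|p⃗_e|² = p₀² + p'² − 2p₀p'cos θ
|p⃗_e|² = (5.6436e-23)² + (4.1718e-23)² − 2·5.6436e-23·4.1718e-23·cos(135°)
|p⃗_e| = 9.0857e-23 kg·m/s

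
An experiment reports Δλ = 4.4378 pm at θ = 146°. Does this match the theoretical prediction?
Yes, consistent

Calculate the expected shift for θ = 146°:

Δλ_expected = λ_C(1 - cos(146°))
Δλ_expected = 2.4263 × (1 - cos(146°))
Δλ_expected = 2.4263 × 1.8290
Δλ_expected = 4.4378 pm

Given shift: 4.4378 pm
Expected shift: 4.4378 pm
Difference: 0.0000 pm

The values match. This is consistent with Compton scattering at the stated angle.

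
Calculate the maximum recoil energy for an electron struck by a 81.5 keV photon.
19.7100 keV

Maximum energy transfer occurs at θ = 180° (backscattering).

Initial photon: E₀ = 81.5 keV → λ₀ = 15.2128 pm

Maximum Compton shift (at 180°):
Δλ_max = 2λ_C = 2 × 2.4263 = 4.8526 pm

Final wavelength:
λ' = 15.2128 + 4.8526 = 20.0654 pm

Minimum photon energy (maximum energy to electron):
E'_min = hc/λ' = 61.7900 keV

Maximum electron kinetic energy:
K_max = E₀ - E'_min = 81.5000 - 61.7900 = 19.7100 keV

(Intermediate values are shown rounded; full precision is carried through to the final answer.)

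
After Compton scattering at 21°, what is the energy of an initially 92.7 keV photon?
91.5963 keV

First convert energy to wavelength:
λ = hc/E, with hc ≈ 1239.842 keV·pm (i.e. 1239.842 eV·nm)

For E = 92.7 keV = 92700 eV:
λ = 1239.842 keV·pm / 92.7 keV
λ = 13.3748 pm

Calculate the Compton shift:
Δλ = λ_C(1 - cos(21°)) = 2.4263 × 0.0664
Δλ = 0.1612 pm

Final wavelength:
λ' = 13.3748 + 0.1612 = 13.5359 pm

Final energy:
E' = hc/λ' = 1239.842 / 13.5359 = 91.5963 keV

(Intermediate values are shown rounded; full precision is carried through to the final answer.)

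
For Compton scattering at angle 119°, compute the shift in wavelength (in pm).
3.6026 pm

Using the Compton scattering formula:
Δλ = λ_C(1 - cos θ)

where λ_C = h/(m_e·c) ≈ 2.4263 pm is the Compton wavelength of an electron.

For θ = 119°:
cos(119°) = -0.4848
1 - cos(119°) = 1.4848

Δλ = 2.4263 × 1.4848
Δλ = 3.6026 pm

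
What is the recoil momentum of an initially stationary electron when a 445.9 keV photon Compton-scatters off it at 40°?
1.5394e-22 kg·m/s

The electron is initially at rest, so by conservation of momentum:
p⃗_e = p⃗₀ − p⃗'  (incident photon momentum minus scattered photon momentum)

Photon momentum magnitudes (p = h/λ = E/c):
λ₀ = hc/E₀ = 2.7805 pm → p₀ = h/λ₀ = 2.3830e-22 kg·m/s
Δλ = λ_C(1 − cos 40°) = 0.5676 pm
λ' = 3.3482 pm → p' = h/λ' = 1.9790e-22 kg·m/s

The scattered photon makes angle θ = 40° with the incident direction, so by the law of cosines:
|p⃗_e|² = p₀² + p'² − 2p₀p'cos θ
|p⃗_e|² = (2.3830e-22)² + (1.9790e-22)² − 2·2.3830e-22·1.9790e-22·cos(40°)
|p⃗_e| = 1.5394e-22 kg·m/s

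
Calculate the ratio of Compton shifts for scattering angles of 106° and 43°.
106° produces the larger shift by a factor of 4.748

Calculate both shifts using Δλ = λ_C(1 - cos θ):

For θ₁ = 43°:
Δλ₁ = 2.4263 × (1 - cos(43°))
Δλ₁ = 2.4263 × 0.2686
Δλ₁ = 0.6518 pm

For θ₂ = 106°:
Δλ₂ = 2.4263 × (1 - cos(106°))
Δλ₂ = 2.4263 × 1.2756
Δλ₂ = 3.0951 pm

The 106° angle produces the larger shift.
Ratio: 3.0951/0.6518 = 4.748

(Intermediate values are shown rounded; full precision is carried through to the final answer.)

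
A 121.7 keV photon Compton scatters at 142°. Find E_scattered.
85.3535 keV

First convert energy to wavelength:
λ = hc/E, with hc ≈ 1239.842 keV·pm (i.e. 1239.842 eV·nm)

For E = 121.7 keV = 121700 eV:
λ = 1239.842 keV·pm / 121.7 keV
λ = 10.1877 pm

Calculate the Compton shift:
Δλ = λ_C(1 - cos(142°)) = 2.4263 × 1.7880
Δλ = 4.3383 pm

Final wavelength:
λ' = 10.1877 + 4.3383 = 14.5260 pm

Final energy:
E' = hc/λ' = 1239.842 / 14.5260 = 85.3535 keV

(Intermediate values are shown rounded; full precision is carried through to the final answer.)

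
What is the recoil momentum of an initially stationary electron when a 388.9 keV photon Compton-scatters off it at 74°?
2.1400e-22 kg·m/s

The electron is initially at rest, so by conservation of momentum:
p⃗_e = p⃗₀ − p⃗'  (incident photon momentum minus scattered photon momentum)

Photon momentum magnitudes (p = h/λ = E/c):
λ₀ = hc/E₀ = 3.1881 pm → p₀ = h/λ₀ = 2.0784e-22 kg·m/s
Δλ = λ_C(1 − cos 74°) = 1.7575 pm
λ' = 4.9456 pm → p' = h/λ' = 1.3398e-22 kg·m/s

The scattered photon makes angle θ = 74° with the incident direction, so by the law of cosines:
|p⃗_e|² = p₀² + p'² − 2p₀p'cos θ
|p⃗_e|² = (2.0784e-22)² + (1.3398e-22)² − 2·2.0784e-22·1.3398e-22·cos(74°)
|p⃗_e| = 2.1400e-22 kg·m/s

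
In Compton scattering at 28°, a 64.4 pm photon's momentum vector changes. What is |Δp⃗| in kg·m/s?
4.9675e-24 kg·m/s

Photon momentum magnitude is p = h/λ.

Initial momentum:
p₀ = h/λ = 6.6261e-34/6.4400e-11 = 1.0289e-23 kg·m/s

After scattering:
λ' = λ + Δλ = 64.4 + 0.2840 = 64.6840 pm
p' = h/λ' = 6.6261e-34/6.4684e-11 = 1.0244e-23 kg·m/s

Momentum is a vector; the scattered photon's direction makes angle θ = 28° with the incident direction. The magnitude of the vector change Δp⃗ = p⃗₀ − p⃗' is found from the law of cosines:
|Δp⃗|² = p₀² + p'² − 2p₀p'cos θ
|Δp⃗|² = (1.0289e-23)² + (1.0244e-23)² − 2·1.0289e-23·1.0244e-23·cos(28°)
|Δp⃗| = 4.9675e-24 kg·m/s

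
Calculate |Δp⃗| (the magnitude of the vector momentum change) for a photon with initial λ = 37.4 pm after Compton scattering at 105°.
2.7062e-23 kg·m/s

Photon momentum magnitude is p = h/λ.

Initial momentum:
p₀ = h/λ = 6.6261e-34/3.7400e-11 = 1.7717e-23 kg·m/s

After scattering:
λ' = λ + Δλ = 37.4 + 3.0543 = 40.4543 pm
p' = h/λ' = 6.6261e-34/4.0454e-11 = 1.6379e-23 kg·m/s

Momentum is a vector; the scattered photon's direction makes angle θ = 105° with the incident direction. The magnitude of the vector change Δp⃗ = p⃗₀ − p⃗' is found from the law of cosines:
|Δp⃗|² = p₀² + p'² − 2p₀p'cos θ
|Δp⃗|² = (1.7717e-23)² + (1.6379e-23)² − 2·1.7717e-23·1.6379e-23·cos(105°)
|Δp⃗| = 2.7062e-23 kg·m/s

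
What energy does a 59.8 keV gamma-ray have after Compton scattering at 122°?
50.7192 keV

First convert energy to wavelength:
λ = hc/E, with hc ≈ 1239.842 keV·pm (i.e. 1239.842 eV·nm)

For E = 59.8 keV = 59800 eV:
λ = 1239.842 keV·pm / 59.8 keV
λ = 20.7331 pm

Calculate the Compton shift:
Δλ = λ_C(1 - cos(122°)) = 2.4263 × 1.5299
Δλ = 3.7121 pm

Final wavelength:
λ' = 20.7331 + 3.7121 = 24.4452 pm

Final energy:
E' = hc/λ' = 1239.842 / 24.4452 = 50.7192 keV

(Intermediate values are shown rounded; full precision is carried through to the final answer.)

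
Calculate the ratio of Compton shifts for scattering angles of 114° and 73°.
114° produces the larger shift by a factor of 1.988

Calculate both shifts using Δλ = λ_C(1 - cos θ):

For θ₁ = 73°:
Δλ₁ = 2.4263 × (1 - cos(73°))
Δλ₁ = 2.4263 × 0.7076
Δλ₁ = 1.7169 pm

For θ₂ = 114°:
Δλ₂ = 2.4263 × (1 - cos(114°))
Δλ₂ = 2.4263 × 1.4067
Δλ₂ = 3.4132 pm

The 114° angle produces the larger shift.
Ratio: 3.4132/1.7169 = 1.988

(Intermediate values are shown rounded; full precision is carried through to the final answer.)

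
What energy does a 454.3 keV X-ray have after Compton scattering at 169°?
164.4971 keV

First convert energy to wavelength:
λ = hc/E, with hc ≈ 1239.842 keV·pm (i.e. 1239.842 eV·nm)

For E = 454.3 keV = 454300 eV:
λ = 1239.842 keV·pm / 454.3 keV
λ = 2.7291 pm

Calculate the Compton shift:
Δλ = λ_C(1 - cos(169°)) = 2.4263 × 1.9816
Δλ = 4.8080 pm

Final wavelength:
λ' = 2.7291 + 4.8080 = 7.5372 pm

Final energy:
E' = hc/λ' = 1239.842 / 7.5372 = 164.4971 keV

(Intermediate values are shown rounded; full precision is carried through to the final answer.)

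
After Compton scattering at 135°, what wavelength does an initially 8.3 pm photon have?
12.4420 pm

Using the Compton formula: λ' = λ + λ_C(1 − cos θ)

For θ = 135°, cos θ = -√2/2 (exact) ≈ -0.7071, so:
1 − cos 135° = 1 − (-√2/2) ≈ 1.7071

Δλ = λ_C × 1.7071 = 2.4263 × 1.7071 = 4.1420 pm

λ' = 8.3 + 4.1420 = 12.4420 pm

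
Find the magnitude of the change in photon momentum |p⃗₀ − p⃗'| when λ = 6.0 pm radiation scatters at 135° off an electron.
1.6330e-22 kg·m/s

Photon momentum magnitude is p = h/λ.

Initial momentum:
p₀ = h/λ = 6.6261e-34/6.0000e-12 = 1.1043e-22 kg·m/s

After scattering:
λ' = λ + Δλ = 6.0 + 4.1420 = 10.1420 pm
p' = h/λ' = 6.6261e-34/1.0142e-11 = 6.5333e-23 kg·m/s

Momentum is a vector; the scattered photon's direction makes angle θ = 135° with the incident direction. The magnitude of the vector change Δp⃗ = p⃗₀ − p⃗' is found from the law of cosines:
|Δp⃗|² = p₀² + p'² − 2p₀p'cos θ
|Δp⃗|² = (1.1043e-22)² + (6.5333e-23)² − 2·1.1043e-22·6.5333e-23·cos(135°)
|Δp⃗| = 1.6330e-22 kg·m/s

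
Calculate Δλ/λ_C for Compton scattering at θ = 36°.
0.1910 λ_C

The Compton shift formula is:
Δλ = λ_C(1 - cos θ)

Dividing both sides by λ_C:
Δλ/λ_C = 1 - cos θ

For θ = 36°:
Δλ/λ_C = 1 - cos(36°)
Δλ/λ_C = 1 - 0.8090
Δλ/λ_C = 0.1910

This means the shift is 0.1910 × λ_C = 0.4634 pm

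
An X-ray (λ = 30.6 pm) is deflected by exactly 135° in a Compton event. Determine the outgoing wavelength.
34.7420 pm

Using the Compton formula: λ' = λ + λ_C(1 − cos θ)

For θ = 135°, cos θ = -√2/2 (exact) ≈ -0.7071, so:
1 − cos 135° = 1 − (-√2/2) ≈ 1.7071

Δλ = λ_C × 1.7071 = 2.4263 × 1.7071 = 4.1420 pm

λ' = 30.6 + 4.1420 = 34.7420 pm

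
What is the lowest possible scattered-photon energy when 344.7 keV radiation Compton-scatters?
146.7357 keV (at θ = 180°)

The scattered photon has minimum energy when its wavelength is maximum, i.e., when the Compton shift Δλ = λ_C(1 − cos θ) is maximum. This occurs at θ = 180° (backscattering), giving Δλ_max = 2λ_C = 4.8526 pm.

Initial wavelength: λ₀ = hc/E₀ = 3.5969 pm
Maximum final wavelength: λ'_max = λ₀ + 2λ_C = 3.5969 + 4.8526 = 8.4495 pm
Minimum final energy: E'_min = hc/λ'_max = 146.7357 keV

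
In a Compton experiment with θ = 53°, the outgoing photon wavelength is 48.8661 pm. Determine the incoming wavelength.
47.9000 pm

From λ' = λ + Δλ, we have λ = λ' - Δλ

First calculate the Compton shift:
Δλ = λ_C(1 - cos θ)
Δλ = 2.4263 × (1 - cos(53°))
Δλ = 2.4263 × 0.3982
Δλ = 0.9661 pm

Initial wavelength:
λ = λ' - Δλ
λ = 48.8661 - 0.9661
λ = 47.9000 pm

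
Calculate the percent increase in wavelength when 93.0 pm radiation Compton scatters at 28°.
0.3054%

Calculate the Compton shift:
Δλ = λ_C(1 - cos(28°))
Δλ = 2.4263 × (1 - cos(28°))
Δλ = 2.4263 × 0.1171
Δλ = 0.2840 pm

Percentage change:
(Δλ/λ₀) × 100 = (0.2840/93.0) × 100
= 0.3054%

(Intermediate values are shown rounded; full precision is carried through to the final answer.)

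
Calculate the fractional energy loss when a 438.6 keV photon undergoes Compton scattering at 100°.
0.5018 (or 50.18%)

Calculate initial and final photon energies:

Initial: E₀ = 438.6 keV → λ₀ = 2.8268 pm
Compton shift: Δλ = 2.8476 pm
Final wavelength: λ' = 5.6745 pm
Final energy: E' = 218.4955 keV

Fractional energy loss:
(E₀ - E')/E₀ = (438.6000 - 218.4955)/438.6000
= 220.1045/438.6000
= 0.5018
= 50.18%

(Intermediate values are shown rounded; full precision is carried through to the final answer.)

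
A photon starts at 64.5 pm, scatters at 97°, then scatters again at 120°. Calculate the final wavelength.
70.8615 pm

Apply Compton shift twice:

First scattering at θ₁ = 97°:
Δλ₁ = λ_C(1 - cos(97°))
Δλ₁ = 2.4263 × 1.1219
Δλ₁ = 2.7220 pm

After first scattering:
λ₁ = 64.5 + 2.7220 = 67.2220 pm

Second scattering at θ₂ = 120°:
Δλ₂ = λ_C(1 - cos(120°))
Δλ₂ = 2.4263 × 1.5000
Δλ₂ = 3.6395 pm

Final wavelength:
λ₂ = 67.2220 + 3.6395 = 70.8615 pm

Total shift: Δλ_total = 2.7220 + 3.6395 = 6.3615 pm

(Intermediate values are shown rounded; full precision is carried through to the final answer.)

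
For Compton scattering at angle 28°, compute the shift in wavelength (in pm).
0.2840 pm

Using the Compton scattering formula:
Δλ = λ_C(1 - cos θ)

where λ_C = h/(m_e·c) ≈ 2.4263 pm is the Compton wavelength of an electron.

For θ = 28°:
cos(28°) = 0.8829
1 - cos(28°) = 0.1171

Δλ = 2.4263 × 0.1171
Δλ = 0.2840 pm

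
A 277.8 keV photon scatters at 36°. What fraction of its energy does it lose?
0.0941 (or 9.41%)

Calculate initial and final photon energies:

Initial: E₀ = 277.8 keV → λ₀ = 4.4631 pm
Compton shift: Δλ = 0.4634 pm
Final wavelength: λ' = 4.9265 pm
Final energy: E' = 251.6701 keV

Fractional energy loss:
(E₀ - E')/E₀ = (277.8000 - 251.6701)/277.8000
= 26.1299/277.8000
= 0.0941
= 9.41%

(Intermediate values are shown rounded; full precision is carried through to the final answer.)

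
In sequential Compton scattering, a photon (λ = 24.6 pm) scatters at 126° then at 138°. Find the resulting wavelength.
32.6819 pm

Apply Compton shift twice:

First scattering at θ₁ = 126°:
Δλ₁ = λ_C(1 - cos(126°))
Δλ₁ = 2.4263 × 1.5878
Δλ₁ = 3.8525 pm

After first scattering:
λ₁ = 24.6 + 3.8525 = 28.4525 pm

Second scattering at θ₂ = 138°:
Δλ₂ = λ_C(1 - cos(138°))
Δλ₂ = 2.4263 × 1.7431
Δλ₂ = 4.2294 pm

Final wavelength:
λ₂ = 28.4525 + 4.2294 = 32.6819 pm

Total shift: Δλ_total = 3.8525 + 4.2294 = 8.0819 pm

(Intermediate values are shown rounded; full precision is carried through to the final answer.)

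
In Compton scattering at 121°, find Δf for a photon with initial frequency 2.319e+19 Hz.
5.134e+18 Hz (decrease)

Convert frequency to wavelength (c = 299792458 m/s):
λ₀ = c/f₀ = 299792458/2.319e+19 = 1.2927661e-11 m = 12.9277 pm

Calculate Compton shift:
Δλ = λ_C(1 - cos(121°)) = 3.6760 pm

Final wavelength:
λ' = λ₀ + Δλ = 12.9277 + 3.6760 = 16.6036 pm

Final frequency:
f' = c/λ' = 299792458/1.6603613e-11 = 1.8055856e+19 Hz

Frequency shift (decrease):
Δf = f₀ - f' = 2.319e+19 - 1.8055856e+19 = 5.134e+18 Hz

(Intermediate values are shown rounded; full precision is carried through to the final answer.)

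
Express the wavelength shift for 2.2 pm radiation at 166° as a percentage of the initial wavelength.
217.2977%

Calculate the Compton shift:
Δλ = λ_C(1 - cos(166°))
Δλ = 2.4263 × (1 - cos(166°))
Δλ = 2.4263 × 1.9703
Δλ = 4.7805 pm

Percentage change:
(Δλ/λ₀) × 100 = (4.7805/2.2) × 100
= 217.2977%

(Intermediate values are shown rounded; full precision is carried through to the final answer.)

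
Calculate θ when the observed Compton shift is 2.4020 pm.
89.43°

From the Compton formula Δλ = λ_C(1 - cos θ), we can solve for θ:

cos θ = 1 - Δλ/λ_C

Given:
- Δλ = 2.4020 pm
- λ_C = h/(m_e·c) ≈ 2.42631024 pm

cos θ = 1 - 2.4020/2.42631024
cos θ = 1 - 0.989981
cos θ = 0.010019

θ = arccos(0.010019)
θ = 89.43°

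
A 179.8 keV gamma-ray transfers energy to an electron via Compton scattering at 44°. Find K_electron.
16.1600 keV

By energy conservation: K_e = E_initial - E_final

First find the scattered photon energy:
Initial wavelength: λ = hc/E = 6.8957 pm
Compton shift: Δλ = λ_C(1 - cos(44°)) = 0.6810 pm
Final wavelength: λ' = 6.8957 + 0.6810 = 7.5766 pm
Final photon energy: E' = hc/λ' = 163.6400 keV

Electron kinetic energy:
K_e = E - E' = 179.8000 - 163.6400 = 16.1600 keV

(Intermediate values are shown rounded; full precision is carried through to the final answer.)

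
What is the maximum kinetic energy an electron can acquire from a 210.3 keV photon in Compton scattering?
94.9466 keV

Maximum energy transfer occurs at θ = 180° (backscattering).

Initial photon: E₀ = 210.3 keV → λ₀ = 5.8956 pm

Maximum Compton shift (at 180°):
Δλ_max = 2λ_C = 2 × 2.4263 = 4.8526 pm

Final wavelength:
λ' = 5.8956 + 4.8526 = 10.7482 pm

Minimum photon energy (maximum energy to electron):
E'_min = hc/λ' = 115.3534 keV

Maximum electron kinetic energy:
K_max = E₀ - E'_min = 210.3000 - 115.3534 = 94.9466 keV

(Intermediate values are shown rounded; full precision is carried through to the final answer.)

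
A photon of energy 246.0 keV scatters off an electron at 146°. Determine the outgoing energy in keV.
130.8151 keV

First convert energy to wavelength:
λ = hc/E, with hc ≈ 1239.842 keV·pm (i.e. 1239.842 eV·nm)

For E = 246.0 keV = 246000 eV:
λ = 1239.842 keV·pm / 246.0 keV
λ = 5.0400 pm

Calculate the Compton shift:
Δλ = λ_C(1 - cos(146°)) = 2.4263 × 1.8290
Δλ = 4.4378 pm

Final wavelength:
λ' = 5.0400 + 4.4378 = 9.4778 pm

Final energy:
E' = hc/λ' = 1239.842 / 9.4778 = 130.8151 keV

(Intermediate values are shown rounded; full precision is carried through to the final answer.)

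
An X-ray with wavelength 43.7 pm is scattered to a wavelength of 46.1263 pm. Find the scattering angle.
90.00°

First find the wavelength shift:
Δλ = λ' - λ = 46.1263 - 43.7 = 2.4263 pm

Using Δλ = λ_C(1 - cos θ), with λ_C = h/(m_e·c) ≈ 2.42631024 pm:
cos θ = 1 - Δλ/λ_C
cos θ = 1 - 2.4263/2.42631024
cos θ = 0.000004

θ = arccos(0.000004)
θ = 90.00°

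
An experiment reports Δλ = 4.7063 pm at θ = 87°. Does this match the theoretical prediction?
No, inconsistent

Calculate the expected shift for θ = 87°:

Δλ_expected = λ_C(1 - cos(87°))
Δλ_expected = 2.4263 × (1 - cos(87°))
Δλ_expected = 2.4263 × 0.9477
Δλ_expected = 2.2993 pm

Given shift: 4.7063 pm
Expected shift: 2.2993 pm
Difference: 2.4070 pm

The values do not match. The given shift corresponds to θ ≈ 160.0°, not 87°.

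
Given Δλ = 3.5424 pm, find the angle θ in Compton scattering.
117.39°

From the Compton formula Δλ = λ_C(1 - cos θ), we can solve for θ:

cos θ = 1 - Δλ/λ_C

Given:
- Δλ = 3.5424 pm
- λ_C = h/(m_e·c) ≈ 2.42631024 pm

cos θ = 1 - 3.5424/2.42631024
cos θ = 1 - 1.459995
cos θ = -0.459995

θ = arccos(-0.459995)
θ = 117.39°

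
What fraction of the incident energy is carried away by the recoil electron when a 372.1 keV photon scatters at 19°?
0.0382 (or 3.82%)

Calculate initial and final photon energies:

Initial: E₀ = 372.1 keV → λ₀ = 3.3320 pm
Compton shift: Δλ = 0.1322 pm
Final wavelength: λ' = 3.4642 pm
Final energy: E' = 357.9012 keV

Fractional energy loss:
(E₀ - E')/E₀ = (372.1000 - 357.9012)/372.1000
= 14.1988/372.1000
= 0.0382
= 3.82%

(Intermediate values are shown rounded; full precision is carried through to the final answer.)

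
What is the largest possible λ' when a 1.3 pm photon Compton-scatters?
6.1526 pm (at θ = 180°)

The Compton shift is Δλ = λ_C(1 − cos θ).

Since cos θ ranges from −1 to 1, the factor (1 − cos θ) ranges from 0 to 2; the maximum shift occurs at θ = 180° (backscattering):
Δλ_max = 2λ_C = 2 × 2.4263 pm = 4.8526 pm

Maximum scattered wavelength:
λ'_max = λ₀ + Δλ_max = 1.3 + 4.8526 = 6.1526 pm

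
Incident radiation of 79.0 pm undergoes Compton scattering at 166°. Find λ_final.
83.7805 pm

Using the Compton scattering formula:
λ' = λ + Δλ = λ + λ_C(1 - cos θ)

Given:
- Initial wavelength λ = 79.0 pm
- Scattering angle θ = 166°
- Compton wavelength λ_C ≈ 2.4263 pm

Calculate the shift:
Δλ = 2.4263 × (1 - cos(166°))
Δλ = 2.4263 × 1.9703
Δλ = 4.7805 pm

Final wavelength:
λ' = 79.0 + 4.7805 = 83.7805 pm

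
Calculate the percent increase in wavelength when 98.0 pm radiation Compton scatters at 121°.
3.7510%

Calculate the Compton shift:
Δλ = λ_C(1 - cos(121°))
Δλ = 2.4263 × (1 - cos(121°))
Δλ = 2.4263 × 1.5150
Δλ = 3.6760 pm

Percentage change:
(Δλ/λ₀) × 100 = (3.6760/98.0) × 100
= 3.7510%

(Intermediate values are shown rounded; full precision is carried through to the final answer.)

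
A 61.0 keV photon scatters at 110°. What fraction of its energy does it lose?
0.1381 (or 13.81%)

Calculate initial and final photon energies:

Initial: E₀ = 61.0 keV → λ₀ = 20.3253 pm
Compton shift: Δλ = 3.2562 pm
Final wavelength: λ' = 23.5814 pm
Final energy: E' = 52.5770 keV

Fractional energy loss:
(E₀ - E')/E₀ = (61.0000 - 52.5770)/61.0000
= 8.4230/61.0000
= 0.1381
= 13.81%

(Intermediate values are shown rounded; full precision is carried through to the final answer.)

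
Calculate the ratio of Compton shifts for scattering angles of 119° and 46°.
119° produces the larger shift by a factor of 4.863

Calculate both shifts using Δλ = λ_C(1 - cos θ):

For θ₁ = 46°:
Δλ₁ = 2.4263 × (1 - cos(46°))
Δλ₁ = 2.4263 × 0.3053
Δλ₁ = 0.7409 pm

For θ₂ = 119°:
Δλ₂ = 2.4263 × (1 - cos(119°))
Δλ₂ = 2.4263 × 1.4848
Δλ₂ = 3.6026 pm

The 119° angle produces the larger shift.
Ratio: 3.6026/0.7409 = 4.863

(Intermediate values are shown rounded; full precision is carried through to the final answer.)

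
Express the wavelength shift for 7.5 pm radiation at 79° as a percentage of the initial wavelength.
26.1780%

Calculate the Compton shift:
Δλ = λ_C(1 - cos(79°))
Δλ = 2.4263 × (1 - cos(79°))
Δλ = 2.4263 × 0.8092
Δλ = 1.9633 pm

Percentage change:
(Δλ/λ₀) × 100 = (1.9633/7.5) × 100
= 26.1780%

(Intermediate values are shown rounded; full precision is carried through to the final answer.)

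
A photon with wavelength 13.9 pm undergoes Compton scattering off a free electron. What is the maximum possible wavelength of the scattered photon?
18.7526 pm (at θ = 180°)

The Compton shift is Δλ = λ_C(1 − cos θ).

Since cos θ ranges from −1 to 1, the factor (1 − cos θ) ranges from 0 to 2; the maximum shift occurs at θ = 180° (backscattering):
Δλ_max = 2λ_C = 2 × 2.4263 pm = 4.8526 pm

Maximum scattered wavelength:
λ'_max = λ₀ + Δλ_max = 13.9 + 4.8526 = 18.7526 pm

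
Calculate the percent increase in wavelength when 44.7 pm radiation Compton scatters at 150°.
10.1288%

Calculate the Compton shift:
Δλ = λ_C(1 - cos(150°))
Δλ = 2.4263 × (1 - cos(150°))
Δλ = 2.4263 × 1.8660
Δλ = 4.5276 pm

Percentage change:
(Δλ/λ₀) × 100 = (4.5276/44.7) × 100
= 10.1288%

(Intermediate values are shown rounded; full precision is carried through to the final answer.)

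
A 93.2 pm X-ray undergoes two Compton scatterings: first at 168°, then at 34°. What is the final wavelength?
98.4144 pm

Apply Compton shift twice:

First scattering at θ₁ = 168°:
Δλ₁ = λ_C(1 - cos(168°))
Δλ₁ = 2.4263 × 1.9781
Δλ₁ = 4.7996 pm

After first scattering:
λ₁ = 93.2 + 4.7996 = 97.9996 pm

Second scattering at θ₂ = 34°:
Δλ₂ = λ_C(1 - cos(34°))
Δλ₂ = 2.4263 × 0.1710
Δλ₂ = 0.4148 pm

Final wavelength:
λ₂ = 97.9996 + 0.4148 = 98.4144 pm

Total shift: Δλ_total = 4.7996 + 0.4148 = 5.2144 pm

(Intermediate values are shown rounded; full precision is carried through to the final answer.)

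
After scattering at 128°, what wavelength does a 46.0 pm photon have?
49.9201 pm

Using the Compton scattering formula:
λ' = λ + Δλ = λ + λ_C(1 - cos θ)

Given:
- Initial wavelength λ = 46.0 pm
- Scattering angle θ = 128°
- Compton wavelength λ_C ≈ 2.4263 pm

Calculate the shift:
Δλ = 2.4263 × (1 - cos(128°))
Δλ = 2.4263 × 1.6157
Δλ = 3.9201 pm

Final wavelength:
λ' = 46.0 + 3.9201 = 49.9201 pm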